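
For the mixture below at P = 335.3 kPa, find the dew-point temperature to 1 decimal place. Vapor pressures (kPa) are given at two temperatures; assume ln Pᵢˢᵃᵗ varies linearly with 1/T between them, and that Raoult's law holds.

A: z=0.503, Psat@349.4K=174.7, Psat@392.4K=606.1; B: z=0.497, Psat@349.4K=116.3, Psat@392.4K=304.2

Dew-point temperature: Σzᵢ·P/Pᵢˢᵃᵗ(T) = 1. Interpolate ln Pᵢˢᵃᵗ = aᵢ + bᵢ/T.
  T = 349.4 K: ΣzᵢP/Pᵢˢᵃᵗ = 2.3983
  T = 392.4 K: ΣzᵢP/Pᵢˢᵃᵗ = 0.8261
  T = 370.9 K: ΣzᵢP/Pᵢˢᵃᵗ = 1.3616
  T = 381.6 K: ΣzᵢP/Pᵢˢᵃᵗ = 1.0538
  T = 387.0 K: ΣzᵢP/Pᵢˢᵃᵗ = 0.9313
  T = 384.3 K: ΣzᵢP/Pᵢˢᵃᵗ = 0.9902
Interpolating between 381.6 K and 384.3 K gives T ≈ 383.9 K.

T = 383.9 K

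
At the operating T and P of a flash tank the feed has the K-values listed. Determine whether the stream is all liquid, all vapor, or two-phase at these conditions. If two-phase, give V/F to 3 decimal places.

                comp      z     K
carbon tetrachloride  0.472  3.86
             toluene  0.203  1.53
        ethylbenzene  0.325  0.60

all vapor

ΣzᵢKᵢ = 2.328; Σzᵢ/Kᵢ = 0.797.
Since Σzᵢ/Kᵢ < 1 the mixture is above its dew point — single vapor phase.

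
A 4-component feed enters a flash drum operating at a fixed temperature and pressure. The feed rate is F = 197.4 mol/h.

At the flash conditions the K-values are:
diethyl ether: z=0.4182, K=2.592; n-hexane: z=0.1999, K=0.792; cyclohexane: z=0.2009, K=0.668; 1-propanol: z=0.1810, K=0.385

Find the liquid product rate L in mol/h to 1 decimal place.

L = 65.6 mol/h

Material balance + equilibrium reduce to Σ zᵢ(Kᵢ−1)/(1+V/F(Kᵢ−1)) = 0.
Feasibility: ΣzᵢKᵢ = 1.4462, Σzᵢ/Kᵢ = 1.1846 — both > 1, two phases present.
Newton iteration, V/F⁰ = 0.59:
  V/F = 0.5900: g = 0.03826, g' = -0.4959 → V/F = 0.6671
  V/F = 0.6671: g = 0.00015, g' = -0.4943 → V/F = 0.6674
Converged at V/F = 0.6674.
Then V = V/F·F = 0.6674·197.4 = 131.8 mol/h and L = F − V = 65.6 mol/h.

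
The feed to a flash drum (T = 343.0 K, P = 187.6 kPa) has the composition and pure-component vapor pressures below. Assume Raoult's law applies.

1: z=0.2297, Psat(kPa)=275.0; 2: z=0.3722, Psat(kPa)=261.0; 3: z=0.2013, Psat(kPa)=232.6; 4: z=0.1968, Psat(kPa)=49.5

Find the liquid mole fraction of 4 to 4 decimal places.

Raoult's law: Kᵢ = Pᵢˢᵃᵗ/P = Pᵢˢᵃᵗ/187.6.
  K_1 = 275.0/187.6 = 1.465885, K_2 = 261.0/187.6 = 1.391258, K_3 = 232.6/187.6 = 1.239872, K_4 = 49.5/187.6 = 0.263859
Rachford–Rice: g(V/F) = Σ zᵢ(Kᵢ−1)/(1+V/F(Kᵢ−1)) = 0.
g(0) = ΣzᵢKᵢ − 1 = 0.1561 and g(1) = 1 − Σzᵢ/Kᵢ = -0.3324, so a root lies in (0, 1).
Newton iteration, V/F⁰ = 0.31:
  V/F = 0.3100: g = 0.08062, g' = -0.2725 → V/F = 0.6059
  V/F = 0.6059: g = -0.01818, g' = -0.4239 → V/F = 0.5630
  V/F = 0.5630: g = -0.00076, g' = -0.3896 → V/F = 0.5611
Converged at V/F = 0.5611.
Compositions from xᵢ = zᵢ/(1+V/F(Kᵢ−1)), yᵢ = Kᵢxᵢ:
  1: x = 0.1821, y = 0.2669
  2: x = 0.3052, y = 0.4246
  3: x = 0.1774, y = 0.2200
  4: x = 0.3353, y = 0.0885

x_4 = 0.3353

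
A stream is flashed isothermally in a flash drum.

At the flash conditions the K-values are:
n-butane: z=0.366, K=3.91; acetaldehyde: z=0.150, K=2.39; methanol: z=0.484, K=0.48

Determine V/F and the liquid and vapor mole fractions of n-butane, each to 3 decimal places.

V/F = 0.783, x_n-butane = 0.112, y_n-butane = 0.436

Rachford–Rice: g(V/F) = Σ zᵢ(Kᵢ−1)/(1+V/F(Kᵢ−1)) = 0.
Check two-phase: ΣzᵢKᵢ = 2.022 > 1 and Σzᵢ/Kᵢ = 1.165 > 1, so g(0) = 1.022 > 0 and g(1) = -0.165 < 0.
Newton–Raphson from V/F = 0.66:
  V/F = 0.660: g = 0.0902, g' = -0.746 → V/F = 0.781
  V/F = 0.781: g = 0.0016, g' = -0.727 → V/F = 0.783
Converged at V/F = 0.783.
Compositions from xᵢ = zᵢ/(1+V/F(Kᵢ−1)), yᵢ = Kᵢxᵢ:
  n-butane: x = 0.112, y = 0.436
  acetaldehyde: x = 0.072, y = 0.172
  methanol: x = 0.817, y = 0.392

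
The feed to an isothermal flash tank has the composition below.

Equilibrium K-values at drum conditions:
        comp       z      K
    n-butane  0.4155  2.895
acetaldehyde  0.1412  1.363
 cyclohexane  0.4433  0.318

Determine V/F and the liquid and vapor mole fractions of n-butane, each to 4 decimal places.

Rachford–Rice: g(V/F) = Σ zᵢ(Kᵢ−1)/(1+V/F(Kᵢ−1)) = 0.
Feasibility: ΣzᵢKᵢ = 1.5363, Σzᵢ/Kᵢ = 1.6411 — both > 1, two phases present.
Newton iteration, V/F⁰ = 0.5:
  V/F = 0.5000: g = -0.01109, g' = -0.8815 → V/F = 0.4874
Converged at V/F = 0.4874.
Compositions from xᵢ = zᵢ/(1+V/F(Kᵢ−1)), yᵢ = Kᵢxᵢ:
  n-butane: x = 0.2160, y = 0.6253
  acetaldehyde: x = 0.1200, y = 0.1635
  cyclohexane: x = 0.6640, y = 0.2112

V/F = 0.4874, x_n-butane = 0.2160, y_n-butane = 0.6253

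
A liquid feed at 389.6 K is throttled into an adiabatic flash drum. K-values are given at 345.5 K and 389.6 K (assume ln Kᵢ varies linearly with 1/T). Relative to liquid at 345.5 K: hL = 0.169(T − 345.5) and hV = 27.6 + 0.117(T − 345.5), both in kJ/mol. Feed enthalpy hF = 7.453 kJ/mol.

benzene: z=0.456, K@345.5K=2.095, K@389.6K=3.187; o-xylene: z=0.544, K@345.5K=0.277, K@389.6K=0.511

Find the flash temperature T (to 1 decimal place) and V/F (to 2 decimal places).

T = 352.7 K, V/F = 0.23

Adiabatic flash: solve Rachford–Rice at each trial T, then check hF = ψ·hV(T) + (1−ψ)·hL(T).
  T = 345.5 K: K = (2.095, 0.277), RR gives ψ = 0.134, H_out = 3.696 kJ/mol
  T = 389.6 K: K = (3.187, 0.511), RR gives ψ = 0.684, H_out = 24.757 kJ/mol
  T = 367.6 K: K = (2.618, 0.383), RR gives ψ = 0.403, H_out = 14.405 kJ/mol
  T = 356.6 K: K = (2.351, 0.328), RR gives ψ = 0.276, H_out = 9.328 kJ/mol
  T = 351.1 K: K = (2.223, 0.302), RR gives ψ = 0.208, H_out = 6.635 kJ/mol
  T = 353.9 K: K = (2.288, 0.315), RR gives ψ = 0.243, H_out = 8.025 kJ/mol
  T = 352.5 K: K = (2.255, 0.308), RR gives ψ = 0.226, H_out = 7.335 kJ/mol
Linear interpolation between T = 352.5 (H_out = 7.335) and T = 353.9 (H_out = 8.025) on hF = 7.453 gives T ≈ 352.7 K, at which ψ = 0.23.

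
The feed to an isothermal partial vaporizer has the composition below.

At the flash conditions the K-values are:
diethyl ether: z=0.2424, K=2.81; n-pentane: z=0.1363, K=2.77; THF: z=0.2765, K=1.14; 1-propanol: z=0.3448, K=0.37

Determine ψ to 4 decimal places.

Material balance + equilibrium reduce to Σ zᵢ(Kᵢ−1)/(1+ψ(Kᵢ−1)) = 0.
Feasibility: ΣzᵢKᵢ = 1.5015, Σzᵢ/Kᵢ = 1.3099 — both > 1, two phases present.
Newton–Raphson from ψ = 0.5:
  ψ = 0.5000: g = 0.07736, g' = -0.6354 → ψ = 0.6217
  ψ = 0.6217: g = -0.00020, g' = -0.6470 → ψ = 0.6214
Converged at ψ = 0.6214.

ψ = 0.6214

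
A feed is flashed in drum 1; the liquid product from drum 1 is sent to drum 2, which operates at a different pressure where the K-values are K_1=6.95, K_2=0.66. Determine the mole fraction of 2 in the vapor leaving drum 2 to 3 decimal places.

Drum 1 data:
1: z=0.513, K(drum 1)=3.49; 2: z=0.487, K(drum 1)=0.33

y_2 (drum 2) = 0.624

Drum 1:
Let ψ₁ = V/F and solve Σ zᵢ(Kᵢ−1)/(1+ψ₁(Kᵢ−1)) = 0.
g(0) = ΣzᵢKᵢ − 1 = 0.951 and g(1) = 1 − Σzᵢ/Kᵢ = -0.623, so a root lies in (0, 1).
Binary case is linear: z₁(K₁−1)(1+ψ₁(K₂−1)) + z₂(K₂−1)(1+ψ₁(K₁−1)) = 0
⇒ ψ₁ = [z₁(K₁−1)+z₂(K₂−1)] / [−(K₁−1)(K₂−1)] = 0.9511/1.6683 = 0.570
Drum-1 compositions:
  1: x = 0.212, y = 0.740
  2: x = 0.788, y = 0.260
Drum-2 feed = drum-1 liquid: z₂ = (0.2120, 0.7880).
Drum 2:
Rachford–Rice: g(ψ₂) = Σ zᵢ(Kᵢ−1)/(1+ψ₂(Kᵢ−1)) = 0.
g(0) = ΣzᵢKᵢ − 1 = 0.994 and g(1) = 1 − Σzᵢ/Kᵢ = -0.224, so a root lies in (0, 1).
Binary case is linear: z₁(K₁−1)(1+ψ₂(K₂−1)) + z₂(K₂−1)(1+ψ₂(K₁−1)) = 0
⇒ ψ₂ = [z₁(K₁−1)+z₂(K₂−1)] / [−(K₁−1)(K₂−1)] = 0.9936/2.0230 = 0.491
  1: x = 0.054, y = 0.376
  2: x = 0.946, y = 0.624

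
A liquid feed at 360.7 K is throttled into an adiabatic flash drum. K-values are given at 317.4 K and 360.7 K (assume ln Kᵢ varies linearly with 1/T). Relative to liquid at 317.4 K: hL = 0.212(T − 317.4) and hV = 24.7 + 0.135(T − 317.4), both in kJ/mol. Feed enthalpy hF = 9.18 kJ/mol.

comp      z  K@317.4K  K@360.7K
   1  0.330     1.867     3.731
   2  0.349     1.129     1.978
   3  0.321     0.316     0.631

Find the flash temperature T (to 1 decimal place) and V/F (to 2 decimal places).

T = 319.3 K, V/F = 0.36

Adiabatic flash: solve Rachford–Rice at each trial T, then check hF = ψ·hV(T) + (1−ψ)·hL(T).
  T = 317.4 K: K = (1.867, 1.129, 0.316), RR gives ψ = 0.285, H_out = 7.047 kJ/mol
  T = 360.7 K: K = (3.731, 1.978, 0.631), RR gives ψ = 1.000, H_out = 30.546 kJ/mol
  T = 339.0 K: K = (2.696, 1.520, 0.456), RR gives ψ = 0.906, H_out = 25.447 kJ/mol
  T = 328.2 K: K = (2.257, 1.317, 0.382), RR gives ψ = 0.628, H_out = 17.268 kJ/mol
  T = 322.8 K: K = (2.056, 1.221, 0.348), RR gives ψ = 0.472, H_out = 12.607 kJ/mol
  T = 320.1 K: K = (1.960, 1.174, 0.332), RR gives ψ = 0.384, H_out = 9.975 kJ/mol
  T = 318.8 K: K = (1.915, 1.152, 0.324), RR gives ψ = 0.338, H_out = 8.608 kJ/mol
Linear interpolation between T = 318.8 (H_out = 8.608) and T = 320.1 (H_out = 9.975) on hF = 9.18 gives T ≈ 319.3 K, at which ψ = 0.36.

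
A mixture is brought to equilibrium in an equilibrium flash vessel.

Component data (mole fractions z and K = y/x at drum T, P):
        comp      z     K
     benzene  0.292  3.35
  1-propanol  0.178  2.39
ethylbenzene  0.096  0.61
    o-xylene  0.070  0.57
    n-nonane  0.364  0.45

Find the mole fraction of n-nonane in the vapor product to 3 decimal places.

y_n-nonane = 0.254

Rachford–Rice: g(ψ) = Σ zᵢ(Kᵢ−1)/(1+ψ(Kᵢ−1)) = 0.
Check two-phase: ΣzᵢKᵢ = 1.666 > 1 and Σzᵢ/Kᵢ = 1.251 > 1, so g(0) = 0.666 > 0 and g(1) = -0.251 < 0.
Newton iteration, ψ⁰ = 0.5:
  ψ = 0.500: g = 0.1005, g' = -0.714 → ψ = 0.641
  ψ = 0.641: g = 0.0041, g' = -0.666 → ψ = 0.647
Converged at ψ = 0.647.
Compositions from xᵢ = zᵢ/(1+ψ(Kᵢ−1)), yᵢ = Kᵢxᵢ:
  benzene: x = 0.116, y = 0.388
  1-propanol: x = 0.094, y = 0.224
  ethylbenzene: x = 0.128, y = 0.078
  o-xylene: x = 0.097, y = 0.055
  n-nonane: x = 0.565, y = 0.254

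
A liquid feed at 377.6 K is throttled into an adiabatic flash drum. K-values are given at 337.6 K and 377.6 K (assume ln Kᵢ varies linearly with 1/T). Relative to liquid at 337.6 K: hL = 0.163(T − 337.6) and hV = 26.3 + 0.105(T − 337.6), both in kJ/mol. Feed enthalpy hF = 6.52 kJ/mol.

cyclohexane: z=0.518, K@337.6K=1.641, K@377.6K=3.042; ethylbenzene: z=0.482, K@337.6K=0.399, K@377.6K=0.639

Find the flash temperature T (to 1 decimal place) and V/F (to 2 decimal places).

T = 340.8 K, V/F = 0.23

Adiabatic flash: solve Rachford–Rice at each trial T, then check hF = ψ·hV(T) + (1−ψ)·hL(T).
  T = 337.6 K: K = (1.641, 0.399), RR gives ψ = 0.110, H_out = 2.892 kJ/mol
  T = 377.6 K: K = (3.042, 0.639), RR gives ψ = 1.000, H_out = 30.500 kJ/mol
  T = 357.6 K: K = (2.273, 0.512), RR gives ψ = 0.682, H_out = 20.408 kJ/mol
  T = 347.6 K: K = (1.940, 0.453), RR gives ψ = 0.435, H_out = 12.824 kJ/mol
  T = 342.6 K: K = (1.787, 0.426), RR gives ψ = 0.289, H_out = 8.340 kJ/mol
  T = 340.1 K: K = (1.713, 0.412), RR gives ψ = 0.205, H_out = 5.773 kJ/mol
  T = 341.4 K: K = (1.751, 0.419), RR gives ψ = 0.250, H_out = 7.141 kJ/mol
Linear interpolation between T = 340.1 (H_out = 5.773) and T = 341.4 (H_out = 7.141) on hF = 6.52 gives T ≈ 340.8 K, at which ψ = 0.23.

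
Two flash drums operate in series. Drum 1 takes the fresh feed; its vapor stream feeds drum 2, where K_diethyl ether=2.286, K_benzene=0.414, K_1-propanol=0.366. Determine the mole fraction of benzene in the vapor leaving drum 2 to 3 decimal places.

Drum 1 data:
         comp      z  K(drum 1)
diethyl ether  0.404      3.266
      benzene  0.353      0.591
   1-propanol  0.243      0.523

Drum 1:
Rachford–Rice: g(ψ₁) = Σ zᵢ(Kᵢ−1)/(1+ψ₁(Kᵢ−1)) = 0.
Feasibility: ΣzᵢKᵢ = 1.655, Σzᵢ/Kᵢ = 1.186 — both > 1, two phases present.
Iterate (Newton) starting at ψ₁ = 0.5:
  ψ₁ = 0.500: g = 0.0955, g' = -0.645 → ψ₁ = 0.648
  ψ₁ = 0.648: g = 0.0066, g' = -0.566 → ψ₁ = 0.660
Converged at ψ₁ = 0.660.
Drum-1 compositions:
  diethyl ether: x = 0.162, y = 0.529
  benzene: x = 0.483, y = 0.286
  1-propanol: x = 0.355, y = 0.185
Drum-2 feed = drum-1 vapor: z₂ = (0.5288, 0.2857, 0.1855).
Drum 2:
Rachford–Rice: g(ψ₂) = Σ zᵢ(Kᵢ−1)/(1+ψ₂(Kᵢ−1)) = 0.
Feasibility: ΣzᵢKᵢ = 1.395, Σzᵢ/Kᵢ = 1.428 — both > 1, two phases present.
Newton–Raphson from ψ₂ = 0.35:
  ψ₂ = 0.350: g = 0.1072, g' = -0.694 → ψ₂ = 0.504
  ψ₂ = 0.504: g = 0.0019, g' = -0.681 → ψ₂ = 0.507
Converged at ψ₂ = 0.507.
  diethyl ether: x = 0.320, y = 0.732
  benzene: x = 0.407, y = 0.168
  1-propanol: x = 0.273, y = 0.100

y_benzene (drum 2) = 0.168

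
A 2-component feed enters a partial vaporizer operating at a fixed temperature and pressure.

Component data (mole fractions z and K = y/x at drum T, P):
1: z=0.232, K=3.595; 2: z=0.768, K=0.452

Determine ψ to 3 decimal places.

Binary case is linear: z₁(K₁−1)(1+ψ(K₂−1)) + z₂(K₂−1)(1+ψ(K₁−1)) = 0
⇒ ψ = [z₁(K₁−1)+z₂(K₂−1)] / [−(K₁−1)(K₂−1)] = 0.1812/1.4221 = 0.127

ψ = 0.127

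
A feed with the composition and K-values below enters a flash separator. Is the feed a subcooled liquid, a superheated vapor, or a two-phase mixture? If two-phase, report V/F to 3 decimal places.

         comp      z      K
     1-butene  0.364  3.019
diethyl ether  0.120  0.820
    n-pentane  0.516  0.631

two-phase, V/F = 0.761

ΣzᵢKᵢ = 1.523; Σzᵢ/Kᵢ = 1.085.
Both exceed 1, so a two-phase solution exists.
Newton–Raphson from ψ = 0.5:
  ψ = 0.500: g = 0.1085, g' = -0.478 → ψ = 0.727
  ψ = 0.727: g = 0.0127, g' = -0.380 → ψ = 0.761
Converged at ψ = 0.761.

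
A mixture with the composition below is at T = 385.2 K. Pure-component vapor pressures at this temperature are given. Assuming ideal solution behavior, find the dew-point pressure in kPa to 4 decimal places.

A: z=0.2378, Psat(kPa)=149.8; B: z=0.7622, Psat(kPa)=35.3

At the dew point ψ → 1, so Σzᵢ/Kᵢ = 1 with Kᵢ = Pᵢˢᵃᵗ/P ⇒ 1/P = Σzᵢ/Pᵢˢᵃᵗ.
1/P = 0.2378/149.8 + 0.7622/35.3 = 0.0231795 ⇒ P = 43.1415 kPa

Pdew = 43.1415 kPa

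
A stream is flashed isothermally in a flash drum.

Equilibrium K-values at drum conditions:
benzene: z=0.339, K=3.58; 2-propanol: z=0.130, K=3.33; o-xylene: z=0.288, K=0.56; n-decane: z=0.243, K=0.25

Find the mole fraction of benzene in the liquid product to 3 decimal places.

Iterate (Newton) starting at V/F = 0.5:
  V/F = 0.500: g = 0.0678, g' = -1.022 → V/F = 0.566
  V/F = 0.566: g = 0.0004, g' = -1.016 → V/F = 0.567
Converged at V/F = 0.567.
Compositions from xᵢ = zᵢ/(1+V/F(Kᵢ−1)), yᵢ = Kᵢxᵢ:
  benzene: x = 0.138, y = 0.493
  2-propanol: x = 0.056, y = 0.187
  o-xylene: x = 0.384, y = 0.215
  n-decane: x = 0.423, y = 0.106

x_benzene = 0.138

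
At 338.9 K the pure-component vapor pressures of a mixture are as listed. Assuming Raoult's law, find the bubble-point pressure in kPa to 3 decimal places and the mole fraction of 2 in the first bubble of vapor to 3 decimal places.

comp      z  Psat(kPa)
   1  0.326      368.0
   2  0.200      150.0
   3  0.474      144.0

Pbub = 218.224 kPa, y_2 = 0.137

At the bubble point ψ → 0, so ΣzᵢKᵢ = 1 with Kᵢ = Pᵢˢᵃᵗ/P ⇒ P = ΣzᵢPᵢˢᵃᵗ.
P = 0.326·368.0 + 0.200·150.0 + 0.474·144.0 = 218.224 kPa
yᵢ = zᵢPᵢˢᵃᵗ/P ⇒ y_2 = 0.200·150.0/218.224 = 0.137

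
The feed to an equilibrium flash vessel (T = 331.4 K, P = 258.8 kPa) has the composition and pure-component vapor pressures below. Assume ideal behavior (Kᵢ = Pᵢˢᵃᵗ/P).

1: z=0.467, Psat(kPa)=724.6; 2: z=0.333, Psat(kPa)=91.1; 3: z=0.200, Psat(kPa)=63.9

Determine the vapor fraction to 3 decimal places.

ψ = 0.382

Raoult's law: Kᵢ = Pᵢˢᵃᵗ/P = Pᵢˢᵃᵗ/258.8.
  K_1 = 724.6/258.8 = 2.79985, K_2 = 91.1/258.8 = 0.35201, K_3 = 63.9/258.8 = 0.24691
Material balance + equilibrium reduce to Σ zᵢ(Kᵢ−1)/(1+ψ(Kᵢ−1)) = 0.
g(0) = ΣzᵢKᵢ − 1 = 0.474 and g(1) = 1 − Σzᵢ/Kᵢ = -0.923, so a root lies in (0, 1).
Newton iteration, ψ⁰ = 0.5:
  ψ = 0.500: g = -0.1184, g' = -1.017 → ψ = 0.384
  ψ = 0.384: g = -0.0017, g' = -1.001 → ψ = 0.382
Converged at ψ = 0.382.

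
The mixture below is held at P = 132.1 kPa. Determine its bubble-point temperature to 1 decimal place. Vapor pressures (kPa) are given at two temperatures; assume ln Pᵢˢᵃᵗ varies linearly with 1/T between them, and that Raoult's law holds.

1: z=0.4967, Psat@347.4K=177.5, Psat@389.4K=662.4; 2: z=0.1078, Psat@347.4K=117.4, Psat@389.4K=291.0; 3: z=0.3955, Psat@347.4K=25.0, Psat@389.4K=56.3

T = 352.9 K

Bubble-point temperature: ΣzᵢPᵢˢᵃᵗ(T) = P. Interpolate ln Pᵢˢᵃᵗ = aᵢ + bᵢ/T.
  T = 347.4 K: ΣzᵢPᵢˢᵃᵗ = 110.71 kPa
  T = 389.4 K: ΣzᵢPᵢˢᵃᵗ = 382.65 kPa
  T = 368.4 K: ΣzᵢPᵢˢᵃᵗ = 212.46 kPa
  T = 357.9 K: ΣzᵢPᵢˢᵃᵗ = 154.67 kPa
  T = 352.6 K: ΣzᵢPᵢˢᵃᵗ = 130.93 kPa
  T = 355.2 K: ΣzᵢPᵢˢᵃᵗ = 142.16 kPa
Interpolating between 352.6 K and 355.2 K gives T ≈ 352.9 K.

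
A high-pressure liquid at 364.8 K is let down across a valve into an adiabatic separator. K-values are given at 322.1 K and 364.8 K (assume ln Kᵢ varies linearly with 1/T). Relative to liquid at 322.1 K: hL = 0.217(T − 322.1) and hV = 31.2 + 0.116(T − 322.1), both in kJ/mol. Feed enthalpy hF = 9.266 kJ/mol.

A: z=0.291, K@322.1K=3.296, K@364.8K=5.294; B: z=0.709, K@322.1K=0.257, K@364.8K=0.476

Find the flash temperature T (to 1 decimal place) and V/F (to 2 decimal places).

Adiabatic flash: solve Rachford–Rice at each trial T, then check hF = ψ·hV(T) + (1−ψ)·hL(T).
  T = 322.1 K: K = (3.296, 0.257), RR gives ψ = 0.083, H_out = 2.585 kJ/mol
  T = 364.8 K: K = (5.294, 0.476), RR gives ψ = 0.390, H_out = 19.758 kJ/mol
  T = 343.5 K: K = (4.242, 0.357), RR gives ψ = 0.234, H_out = 11.430 kJ/mol
  T = 332.8 K: K = (3.754, 0.304), RR gives ψ = 0.161, H_out = 7.169 kJ/mol
  T = 338.1 K: K = (3.992, 0.330), RR gives ψ = 0.197, H_out = 9.306 kJ/mol
  T = 335.5 K: K = (3.874, 0.317), RR gives ψ = 0.180, H_out = 8.265 kJ/mol
  T = 336.8 K: K = (3.933, 0.323), RR gives ψ = 0.188, H_out = 8.787 kJ/mol
Linear interpolation between T = 336.8 (H_out = 8.787) and T = 338.1 (H_out = 9.306) on hF = 9.266 gives T ≈ 338.0 K, at which ψ = 0.20.

T = 338.0 K, V/F = 0.20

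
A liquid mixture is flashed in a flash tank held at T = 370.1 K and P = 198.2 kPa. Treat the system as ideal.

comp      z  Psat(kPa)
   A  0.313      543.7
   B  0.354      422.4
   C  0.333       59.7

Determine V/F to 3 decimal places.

Raoult's law: Kᵢ = Pᵢˢᵃᵗ/P = Pᵢˢᵃᵗ/198.2.
  K_A = 543.7/198.2 = 2.74319, K_B = 422.4/198.2 = 2.13118, K_C = 59.7/198.2 = 0.30121
Newton–Raphson from V/F = 0.49:
  V/F = 0.490: g = 0.1980, g' = -0.840 → V/F = 0.726
  V/F = 0.726: g = -0.0113, g' = -0.991 → V/F = 0.714
Converged at V/F = 0.714.

V/F = 0.714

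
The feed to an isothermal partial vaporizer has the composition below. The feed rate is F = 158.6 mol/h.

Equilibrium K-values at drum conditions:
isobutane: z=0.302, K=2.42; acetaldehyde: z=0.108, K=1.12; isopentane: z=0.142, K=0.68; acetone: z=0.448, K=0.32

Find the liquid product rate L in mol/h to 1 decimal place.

L = 139.5 mol/h

Rachford–Rice: g(V/F) = Σ zᵢ(Kᵢ−1)/(1+V/F(Kᵢ−1)) = 0.
Feasibility: ΣzᵢKᵢ = 1.092, Σzᵢ/Kᵢ = 1.830 — both > 1, two phases present.
Newton iteration, V/F⁰ = 0.5:
  V/F = 0.500: g = -0.2527, g' = -0.706 → V/F = 0.142
  V/F = 0.142: g = -0.0152, g' = -0.693 → V/F = 0.120
Converged at V/F = 0.120.
Then V = V/F·F = 0.1203·158.6 = 19.1 mol/h and L = F − V = 139.5 mol/h.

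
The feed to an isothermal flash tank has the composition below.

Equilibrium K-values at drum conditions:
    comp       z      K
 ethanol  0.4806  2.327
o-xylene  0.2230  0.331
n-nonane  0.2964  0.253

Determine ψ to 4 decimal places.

ψ = 0.2817

Rachford–Rice: g(ψ) = Σ zᵢ(Kᵢ−1)/(1+ψ(Kᵢ−1)) = 0.
Check two-phase: ΣzᵢKᵢ = 1.2672 > 1 and Σzᵢ/Kᵢ = 2.0518 > 1, so g(0) = 0.2672 > 0 and g(1) = -1.0518 < 0.
Iterate (Newton) starting at ψ = 0.68:
  ψ = 0.6800: g = -0.38844, g' = -1.2529 → ψ = 0.3700
  ψ = 0.3700: g = -0.07648, g' = -0.8728 → ψ = 0.2823
  ψ = 0.2823: g = -0.00059, g' = -0.8652 → ψ = 0.2817
Converged at ψ = 0.2817.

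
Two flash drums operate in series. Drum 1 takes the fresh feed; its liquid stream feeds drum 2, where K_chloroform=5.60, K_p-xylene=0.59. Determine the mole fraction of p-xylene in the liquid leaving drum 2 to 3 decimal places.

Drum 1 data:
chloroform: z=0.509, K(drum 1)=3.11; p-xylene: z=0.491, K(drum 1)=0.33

x_p-xylene (drum 2) = 0.918

Drum 1:
Iterate (Newton) starting at ψ₁ = 0.68:
  ψ₁ = 0.680: g = -0.1632, g' = -1.126 → ψ₁ = 0.535
  ψ₁ = 0.535: g = -0.0084, g' = -1.036 → ψ₁ = 0.527
Converged at ψ₁ = 0.527.
Drum-1 compositions:
  chloroform: x = 0.241, y = 0.750
  p-xylene: x = 0.759, y = 0.250
Drum-2 feed = drum-1 liquid: z₂ = (0.2410, 0.7590).
Drum 2:
Rachford–Rice: g(ψ₂) = Σ zᵢ(Kᵢ−1)/(1+ψ₂(Kᵢ−1)) = 0.
g(0) = ΣzᵢKᵢ − 1 = 0.797 and g(1) = 1 − Σzᵢ/Kᵢ = -0.329, so a root lies in (0, 1).
Binary case is linear: z₁(K₁−1)(1+ψ₂(K₂−1)) + z₂(K₂−1)(1+ψ₂(K₁−1)) = 0
⇒ ψ₂ = [z₁(K₁−1)+z₂(K₂−1)] / [−(K₁−1)(K₂−1)] = 0.7974/1.8860 = 0.423
  chloroform: x = 0.082, y = 0.458
  p-xylene: x = 0.918, y = 0.542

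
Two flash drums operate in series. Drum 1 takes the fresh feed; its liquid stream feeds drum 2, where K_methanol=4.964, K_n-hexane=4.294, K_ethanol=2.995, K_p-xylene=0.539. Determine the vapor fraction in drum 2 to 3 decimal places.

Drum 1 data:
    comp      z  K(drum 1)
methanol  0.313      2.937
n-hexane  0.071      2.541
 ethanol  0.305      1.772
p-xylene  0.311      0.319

V/F (drum 2) = 0.515

Drum 1:
Material balance + equilibrium reduce to Σ zᵢ(Kᵢ−1)/(1+ψ₁(Kᵢ−1)) = 0.
Feasibility: ΣzᵢKᵢ = 1.739, Σzᵢ/Kᵢ = 1.282 — both > 1, two phases present.
Newton iteration, ψ₁⁰ = 0.5:
  ψ₁ = 0.500: g = 0.2185, g' = -0.783 → ψ₁ = 0.779
  ψ₁ = 0.779: g = -0.0128, g' = -0.947 → ψ₁ = 0.766
  ψ₁ = 0.766: g = -0.0001, g' = -0.927 → ψ₁ = 0.765
Converged at ψ₁ = 0.765.
Drum-1 compositions:
  methanol: x = 0.126, y = 0.370
  n-hexane: x = 0.033, y = 0.083
  ethanol: x = 0.192, y = 0.340
  p-xylene: x = 0.650, y = 0.207
Drum-2 feed = drum-1 liquid: z₂ = (0.1261, 0.0326, 0.1917, 0.6496).
Drum 2:
Rachford–Rice: g(ψ₂) = Σ zᵢ(Kᵢ−1)/(1+ψ₂(Kᵢ−1)) = 0.
Feasibility: ΣzᵢKᵢ = 1.690, Σzᵢ/Kᵢ = 1.302 — both > 1, two phases present.
Newton–Raphson from ψ₂ = 0.5:
  ψ₂ = 0.500: g = 0.0104, g' = -0.698 → ψ₂ = 0.515
Converged at ψ₂ = 0.515.
  methanol: x = 0.041, y = 0.206
  n-hexane: x = 0.012, y = 0.052
  ethanol: x = 0.095, y = 0.283
  p-xylene: x = 0.852, y = 0.459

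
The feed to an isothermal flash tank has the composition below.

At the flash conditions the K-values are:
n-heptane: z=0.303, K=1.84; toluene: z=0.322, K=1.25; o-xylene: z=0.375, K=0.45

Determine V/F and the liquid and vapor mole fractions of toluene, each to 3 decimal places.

V/F = 0.398, x_toluene = 0.293, y_toluene = 0.366

Iterate (Newton) starting at V/F = 0.5:
  V/F = 0.500: g = -0.0337, g' = -0.338 → V/F = 0.400
  V/F = 0.400: g = -0.0008, g' = -0.323 → V/F = 0.398
Converged at V/F = 0.398.
Compositions from xᵢ = zᵢ/(1+V/F(Kᵢ−1)), yᵢ = Kᵢxᵢ:
  n-heptane: x = 0.227, y = 0.418
  toluene: x = 0.293, y = 0.366
  o-xylene: x = 0.480, y = 0.216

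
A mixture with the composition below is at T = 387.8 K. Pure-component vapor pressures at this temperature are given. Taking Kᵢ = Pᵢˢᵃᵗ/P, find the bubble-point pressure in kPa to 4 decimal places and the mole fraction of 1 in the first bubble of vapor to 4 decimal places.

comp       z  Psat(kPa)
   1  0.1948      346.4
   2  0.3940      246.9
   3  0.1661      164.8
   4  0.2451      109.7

At the bubble point ψ → 0, so ΣzᵢKᵢ = 1 with Kᵢ = Pᵢˢᵃᵗ/P ⇒ P = ΣzᵢPᵢˢᵃᵗ.
P = 0.1948·346.4 + 0.3940·246.9 + 0.1661·164.8 + 0.2451·109.7 = 219.0181 kPa
yᵢ = zᵢPᵢˢᵃᵗ/P ⇒ y_1 = 0.1948·346.4/219.0181 = 0.3081

Pbub = 219.0181 kPa, y_1 = 0.3081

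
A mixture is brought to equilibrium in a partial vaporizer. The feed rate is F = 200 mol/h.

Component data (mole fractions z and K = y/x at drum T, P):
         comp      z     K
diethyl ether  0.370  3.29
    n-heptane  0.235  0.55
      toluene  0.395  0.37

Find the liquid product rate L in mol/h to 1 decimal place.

Newton–Raphson from β = 0.64:
  β = 0.640: g = -0.2219, g' = -0.853 → β = 0.380
  β = 0.380: g = -0.0017, g' = -0.895 → β = 0.378
Converged at β = 0.378.
Then V = β·F = 0.3781·200 = 75.6 mol/h and L = F − V = 124.4 mol/h.

L = 124.4 mol/h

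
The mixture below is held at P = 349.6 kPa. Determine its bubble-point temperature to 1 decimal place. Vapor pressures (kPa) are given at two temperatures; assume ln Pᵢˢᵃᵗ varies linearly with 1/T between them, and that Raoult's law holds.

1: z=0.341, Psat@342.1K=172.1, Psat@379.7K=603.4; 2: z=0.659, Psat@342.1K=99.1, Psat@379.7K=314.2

Bubble-point temperature: ΣzᵢPᵢˢᵃᵗ(T) = P. Interpolate ln Pᵢˢᵃᵗ = aᵢ + bᵢ/T.
  T = 342.1 K: ΣzᵢPᵢˢᵃᵗ = 123.99 kPa
  T = 379.7 K: ΣzᵢPᵢˢᵃᵗ = 412.82 kPa
  T = 360.9 K: ΣzᵢPᵢˢᵃᵗ = 233.37 kPa
  T = 370.3 K: ΣzᵢPᵢˢᵃᵗ = 312.62 kPa
  T = 375.0 K: ΣzᵢPᵢˢᵃᵗ = 359.86 kPa
  T = 372.6 K: ΣzᵢPᵢˢᵃᵗ = 335.05 kPa
Interpolating between 372.6 K and 375.0 K gives T ≈ 374.0 K.

T = 374.0 K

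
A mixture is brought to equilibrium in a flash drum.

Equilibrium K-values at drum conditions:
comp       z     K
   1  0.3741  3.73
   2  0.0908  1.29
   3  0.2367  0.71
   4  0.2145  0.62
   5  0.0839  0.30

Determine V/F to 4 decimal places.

Rachford–Rice: g(V/F) = Σ zᵢ(Kᵢ−1)/(1+V/F(Kᵢ−1)) = 0.
Feasibility: ΣzᵢKᵢ = 1.8387, Σzᵢ/Kᵢ = 1.1297 — both > 1, two phases present.
Iterate (Newton) starting at V/F = 0.5:
  V/F = 0.5000: g = 0.18357, g' = -0.6761 → V/F = 0.7715
  V/F = 0.7715: g = 0.01886, g' = -0.5834 → V/F = 0.8039
  V/F = 0.8039: g = -0.00011, g' = -0.5913 → V/F = 0.8037
Converged at V/F = 0.8037.

V/F = 0.8037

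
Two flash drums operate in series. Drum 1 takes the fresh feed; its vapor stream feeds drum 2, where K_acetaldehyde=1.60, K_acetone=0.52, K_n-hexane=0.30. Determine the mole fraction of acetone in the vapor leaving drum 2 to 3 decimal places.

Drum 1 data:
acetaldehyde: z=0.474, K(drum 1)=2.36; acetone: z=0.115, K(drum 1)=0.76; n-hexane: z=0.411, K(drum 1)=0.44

Drum 1:
Rachford–Rice: g(ψ₁) = Σ zᵢ(Kᵢ−1)/(1+ψ₁(Kᵢ−1)) = 0.
Check two-phase: ΣzᵢKᵢ = 1.387 > 1 and Σzᵢ/Kᵢ = 1.286 > 1, so g(0) = 0.387 > 0 and g(1) = -0.286 < 0.
Newton iteration, ψ₁⁰ = 0.5:
  ψ₁ = 0.500: g = 0.0327, g' = -0.568 → ψ₁ = 0.558
Converged at ψ₁ = 0.558.
Drum-1 compositions:
  acetaldehyde: x = 0.270, y = 0.636
  acetone: x = 0.133, y = 0.101
  n-hexane: x = 0.598, y = 0.263
Drum-2 feed = drum-1 vapor: z₂ = (0.6361, 0.1009, 0.2630).
Drum 2:
Material balance + equilibrium reduce to Σ zᵢ(Kᵢ−1)/(1+ψ₂(Kᵢ−1)) = 0.
Check two-phase: ΣzᵢKᵢ = 1.149 > 1 and Σzᵢ/Kᵢ = 1.468 > 1, so g(0) = 0.149 > 0 and g(1) = -0.468 < 0.
Newton iteration, ψ₂⁰ = 0.4:
  ψ₂ = 0.400: g = -0.0078, g' = -0.433 → ψ₂ = 0.382
Converged at ψ₂ = 0.382.
  acetaldehyde: x = 0.518, y = 0.828
  acetone: x = 0.124, y = 0.064
  n-hexane: x = 0.359, y = 0.108

y_acetone (drum 2) = 0.064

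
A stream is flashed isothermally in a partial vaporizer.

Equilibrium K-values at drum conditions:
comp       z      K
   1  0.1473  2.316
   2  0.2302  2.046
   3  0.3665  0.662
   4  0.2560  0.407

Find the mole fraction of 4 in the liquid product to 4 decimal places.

Iterate (Newton) starting at ψ = 0.5:
  ψ = 0.5000: g = -0.08984, g' = -0.4439 → ψ = 0.2976
  ψ = 0.2976: g = 0.00084, g' = -0.4627 → ψ = 0.2994
Converged at ψ = 0.2994.
Compositions from xᵢ = zᵢ/(1+ψ(Kᵢ−1)), yᵢ = Kᵢxᵢ:
  1: x = 0.1057, y = 0.2447
  2: x = 0.1753, y = 0.3587
  3: x = 0.4078, y = 0.2699
  4: x = 0.3113, y = 0.1267

x_4 = 0.3113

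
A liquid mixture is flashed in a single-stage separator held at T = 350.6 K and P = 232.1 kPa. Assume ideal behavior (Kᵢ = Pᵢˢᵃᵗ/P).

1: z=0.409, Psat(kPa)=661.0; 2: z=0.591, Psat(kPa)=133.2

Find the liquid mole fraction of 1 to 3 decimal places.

Raoult's law: Kᵢ = Pᵢˢᵃᵗ/P = Pᵢˢᵃᵗ/232.1.
  K_1 = 661.0/232.1 = 2.84791, K_2 = 133.2/232.1 = 0.57389
Binary case is linear: z₁(K₁−1)(1+ψ(K₂−1)) + z₂(K₂−1)(1+ψ(K₁−1)) = 0
⇒ ψ = [z₁(K₁−1)+z₂(K₂−1)] / [−(K₁−1)(K₂−1)] = 0.5040/0.7874 = 0.640
Compositions from xᵢ = zᵢ/(1+ψ(Kᵢ−1)), yᵢ = Kᵢxᵢ:
  1: x = 0.187, y = 0.534
  2: x = 0.813, y = 0.466

x_1 = 0.187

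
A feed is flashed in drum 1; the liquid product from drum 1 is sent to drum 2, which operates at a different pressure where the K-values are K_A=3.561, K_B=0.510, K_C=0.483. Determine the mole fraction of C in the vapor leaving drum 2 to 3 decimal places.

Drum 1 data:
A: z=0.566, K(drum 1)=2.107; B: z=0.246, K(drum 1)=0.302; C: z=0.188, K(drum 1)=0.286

y_C (drum 2) = 0.178

Drum 1:
Material balance + equilibrium reduce to Σ zᵢ(Kᵢ−1)/(1+ψ₁(Kᵢ−1)) = 0.
Check two-phase: ΣzᵢKᵢ = 1.321 > 1 and Σzᵢ/Kᵢ = 1.741 > 1, so g(0) = 0.321 > 0 and g(1) = -0.741 < 0.
Newton–Raphson from ψ₁ = 0.38:
  ψ₁ = 0.380: g = 0.0231, g' = -0.746 → ψ₁ = 0.411
Converged at ψ₁ = 0.411.
Drum-1 compositions:
  A: x = 0.389, y = 0.820
  B: x = 0.345, y = 0.104
  C: x = 0.266, y = 0.076
Drum-2 feed = drum-1 liquid: z₂ = (0.3891, 0.3449, 0.2660).
Drum 2:
Material balance + equilibrium reduce to Σ zᵢ(Kᵢ−1)/(1+ψ₂(Kᵢ−1)) = 0.
Check two-phase: ΣzᵢKᵢ = 1.690 > 1 and Σzᵢ/Kᵢ = 1.336 > 1, so g(0) = 0.690 > 0 and g(1) = -0.336 < 0.
Newton–Raphson from ψ₂ = 0.5:
  ψ₂ = 0.500: g = 0.0276, g' = -0.765 → ψ₂ = 0.536
  ψ₂ = 0.536: g = 0.0004, g' = -0.742 → ψ₂ = 0.537
Converged at ψ₂ = 0.537.
  A: x = 0.164, y = 0.584
  B: x = 0.468, y = 0.239
  C: x = 0.368, y = 0.178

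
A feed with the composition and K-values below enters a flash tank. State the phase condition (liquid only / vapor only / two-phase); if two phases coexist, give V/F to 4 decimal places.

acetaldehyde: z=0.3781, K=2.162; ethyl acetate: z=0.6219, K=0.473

ΣzᵢKᵢ = 1.1116; Σzᵢ/Kᵢ = 1.4897.
Both exceed 1, so a two-phase solution exists.
Rachford–Rice: g(ψ) = Σ zᵢ(Kᵢ−1)/(1+ψ(Kᵢ−1)) = 0.
Binary case is linear: z₁(K₁−1)(1+ψ(K₂−1)) + z₂(K₂−1)(1+ψ(K₁−1)) = 0
⇒ ψ = [z₁(K₁−1)+z₂(K₂−1)] / [−(K₁−1)(K₂−1)] = 0.11161/0.61237 = 0.1823

two-phase, V/F = 0.1823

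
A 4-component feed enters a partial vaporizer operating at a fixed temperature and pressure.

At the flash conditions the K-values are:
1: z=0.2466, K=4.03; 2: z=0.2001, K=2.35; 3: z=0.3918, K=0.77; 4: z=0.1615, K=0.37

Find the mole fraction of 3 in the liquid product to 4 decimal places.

x_3 = 0.4879

Rachford–Rice: g(β) = Σ zᵢ(Kᵢ−1)/(1+β(Kᵢ−1)) = 0.
Check two-phase: ΣzᵢKᵢ = 1.8255 > 1 and Σzᵢ/Kᵢ = 1.0917 > 1, so g(0) = 0.8255 > 0 and g(1) = -0.0917 < 0.
Iterate (Newton) starting at β = 0.5:
  β = 0.5000: g = 0.20801, g' = -0.6510 → β = 0.8195
  β = 0.8195: g = 0.02136, g' = -0.5743 → β = 0.8567
  β = 0.8567: g = -0.00024, g' = -0.5882 → β = 0.8563
Converged at β = 0.8563.
Compositions from xᵢ = zᵢ/(1+β(Kᵢ−1)), yᵢ = Kᵢxᵢ:
  1: x = 0.0686, y = 0.2765
  2: x = 0.0928, y = 0.2181
  3: x = 0.4879, y = 0.3757
  4: x = 0.3507, y = 0.1298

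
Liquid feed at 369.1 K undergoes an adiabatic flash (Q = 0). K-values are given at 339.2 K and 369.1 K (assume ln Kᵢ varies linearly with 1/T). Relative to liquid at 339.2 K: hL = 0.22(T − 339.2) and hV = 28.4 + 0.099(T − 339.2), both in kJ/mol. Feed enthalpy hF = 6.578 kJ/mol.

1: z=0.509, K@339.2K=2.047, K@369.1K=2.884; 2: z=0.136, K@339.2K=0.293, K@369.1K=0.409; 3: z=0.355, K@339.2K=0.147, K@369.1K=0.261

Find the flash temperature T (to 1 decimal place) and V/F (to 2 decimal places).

T = 342.9 K, V/F = 0.21

Adiabatic flash: solve Rachford–Rice at each trial T, then check hF = ψ·hV(T) + (1−ψ)·hL(T).
  T = 339.2 K: K = (2.047, 0.293, 0.147), RR gives ψ = 0.157, H_out = 4.455 kJ/mol
  T = 369.1 K: K = (2.884, 0.409, 0.261), RR gives ψ = 0.466, H_out = 18.116 kJ/mol
  T = 354.1 K: K = (2.446, 0.348, 0.198), RR gives ψ = 0.328, H_out = 12.008 kJ/mol
  T = 346.6 K: K = (2.241, 0.320, 0.171), RR gives ψ = 0.249, H_out = 8.484 kJ/mol
  T = 342.9 K: K = (2.143, 0.306, 0.159), RR gives ψ = 0.205, H_out = 6.554 kJ/mol
  T = 344.8 K: K = (2.193, 0.313, 0.165), RR gives ψ = 0.228, H_out = 7.564 kJ/mol
Linear interpolation between T = 342.9 (H_out = 6.554) and T = 344.8 (H_out = 7.564) on hF = 6.578 gives T ≈ 342.9 K, at which ψ = 0.21.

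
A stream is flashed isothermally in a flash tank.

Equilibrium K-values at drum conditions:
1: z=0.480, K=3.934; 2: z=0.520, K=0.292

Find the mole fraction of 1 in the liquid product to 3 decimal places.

Material balance + equilibrium reduce to Σ zᵢ(Kᵢ−1)/(1+β(Kᵢ−1)) = 0.
Feasibility: ΣzᵢKᵢ = 2.040, Σzᵢ/Kᵢ = 1.903 — both > 1, two phases present.
Iterate (Newton) starting at β = 0.5:
  β = 0.500: g = 0.0010, g' = -1.304 → β = 0.501
Converged at β = 0.501.
Compositions from xᵢ = zᵢ/(1+β(Kᵢ−1)), yᵢ = Kᵢxᵢ:
  1: x = 0.194, y = 0.765
  2: x = 0.806, y = 0.235

x_1 = 0.194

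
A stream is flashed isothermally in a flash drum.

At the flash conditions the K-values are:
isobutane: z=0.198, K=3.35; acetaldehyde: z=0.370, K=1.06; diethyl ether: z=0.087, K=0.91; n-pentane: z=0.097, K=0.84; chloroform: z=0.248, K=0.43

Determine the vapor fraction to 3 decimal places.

Let ψ = V/F and solve Σ zᵢ(Kᵢ−1)/(1+ψ(Kᵢ−1)) = 0.
g(0) = ΣzᵢKᵢ − 1 = 0.323 and g(1) = 1 − Σzᵢ/Kᵢ = -0.196, so a root lies in (0, 1).
Newton–Raphson from ψ = 0.5:
  ψ = 0.500: g = 0.0127, g' = -0.394 → ψ = 0.532
  ψ = 0.532: g = 0.0001, g' = -0.387 → ψ = 0.533
Converged at ψ = 0.533.

ψ = 0.533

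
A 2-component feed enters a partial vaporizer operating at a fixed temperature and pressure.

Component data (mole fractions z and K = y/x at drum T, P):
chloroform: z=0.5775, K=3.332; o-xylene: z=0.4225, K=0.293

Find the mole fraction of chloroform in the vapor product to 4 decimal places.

y_chloroform = 0.7752

Let β = V/F and solve Σ zᵢ(Kᵢ−1)/(1+β(Kᵢ−1)) = 0.
g(0) = ΣzᵢKᵢ − 1 = 1.0480 and g(1) = 1 − Σzᵢ/Kᵢ = -0.6153, so a root lies in (0, 1).
Newton–Raphson from β = 0.5:
  β = 0.5000: g = 0.15972, g' = -1.1747 → β = 0.6360
  β = 0.6360: g = -0.00038, g' = -1.2066 → β = 0.6357
Converged at β = 0.6357.
Compositions from xᵢ = zᵢ/(1+β(Kᵢ−1)), yᵢ = Kᵢxᵢ:
  chloroform: x = 0.2326, y = 0.7752
  o-xylene: x = 0.7674, y = 0.2248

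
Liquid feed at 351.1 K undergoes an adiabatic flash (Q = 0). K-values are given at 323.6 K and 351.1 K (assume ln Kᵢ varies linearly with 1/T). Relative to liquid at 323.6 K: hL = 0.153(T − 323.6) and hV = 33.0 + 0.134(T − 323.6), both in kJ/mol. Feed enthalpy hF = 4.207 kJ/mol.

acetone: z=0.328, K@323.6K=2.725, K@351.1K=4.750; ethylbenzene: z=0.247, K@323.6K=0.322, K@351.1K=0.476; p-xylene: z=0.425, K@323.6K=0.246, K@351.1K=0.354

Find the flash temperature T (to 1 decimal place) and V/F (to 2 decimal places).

Adiabatic flash: solve Rachford–Rice at each trial T, then check hF = ψ·hV(T) + (1−ψ)·hL(T).
  T = 323.6 K: K = (2.725, 0.322, 0.246), RR gives ψ = 0.062, H_out = 2.050 kJ/mol
  T = 351.1 K: K = (4.750, 0.476, 0.354), RR gives ψ = 0.365, H_out = 16.061 kJ/mol
  T = 337.4 K: K = (3.642, 0.395, 0.297), RR gives ψ = 0.237, H_out = 9.877 kJ/mol
  T = 330.5 K: K = (3.160, 0.357, 0.271), RR gives ψ = 0.159, H_out = 6.286 kJ/mol
  T = 327.1 K: K = (2.940, 0.340, 0.259), RR gives ψ = 0.114, H_out = 4.302 kJ/mol
  T = 325.4 K: K = (2.834, 0.331, 0.252), RR gives ψ = 0.090, H_out = 3.239 kJ/mol
Linear interpolation between T = 325.4 (H_out = 3.239) and T = 327.1 (H_out = 4.302) on hF = 4.207 gives T ≈ 326.9 K, at which ψ = 0.11.

T = 326.9 K, V/F = 0.11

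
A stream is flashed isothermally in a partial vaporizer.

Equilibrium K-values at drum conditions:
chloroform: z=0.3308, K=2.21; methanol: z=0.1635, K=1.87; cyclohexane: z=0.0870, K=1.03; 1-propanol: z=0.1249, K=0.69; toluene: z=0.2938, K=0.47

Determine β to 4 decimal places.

Material balance + equilibrium reduce to Σ zᵢ(Kᵢ−1)/(1+β(Kᵢ−1)) = 0.
Feasibility: ΣzᵢKᵢ = 1.3507, Σzᵢ/Kᵢ = 1.1277 — both > 1, two phases present.
Newton iteration, β⁰ = 0.65:
  β = 0.6500: g = 0.03143, g' = -0.4132 → β = 0.7261
  β = 0.7261: g = -0.00028, g' = -0.4219 → β = 0.7254
Converged at β = 0.7254.

β = 0.7254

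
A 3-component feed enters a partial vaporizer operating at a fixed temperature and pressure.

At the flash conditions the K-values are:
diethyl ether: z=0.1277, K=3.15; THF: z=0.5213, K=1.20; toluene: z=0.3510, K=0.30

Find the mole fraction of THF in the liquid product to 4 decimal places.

Rachford–Rice: g(V/F) = Σ zᵢ(Kᵢ−1)/(1+V/F(Kᵢ−1)) = 0.
Check two-phase: ΣzᵢKᵢ = 1.1331 > 1 and Σzᵢ/Kᵢ = 1.6450 > 1, so g(0) = 0.1331 > 0 and g(1) = -0.6450 < 0.
Newton iteration, V/F⁰ = 0.5:
  V/F = 0.5000: g = -0.15090, g' = -0.5614 → V/F = 0.2312
  V/F = 0.2312: g = -0.01010, g' = -0.5272 → V/F = 0.2121
  V/F = 0.2121: g = 0.00007, g' = -0.5348 → V/F = 0.2122
Converged at V/F = 0.2122.
Compositions from xᵢ = zᵢ/(1+V/F(Kᵢ−1)), yᵢ = Kᵢxᵢ:
  diethyl ether: x = 0.0877, y = 0.2762
  THF: x = 0.5001, y = 0.6001
  toluene: x = 0.4122, y = 0.1237

x_THF = 0.5001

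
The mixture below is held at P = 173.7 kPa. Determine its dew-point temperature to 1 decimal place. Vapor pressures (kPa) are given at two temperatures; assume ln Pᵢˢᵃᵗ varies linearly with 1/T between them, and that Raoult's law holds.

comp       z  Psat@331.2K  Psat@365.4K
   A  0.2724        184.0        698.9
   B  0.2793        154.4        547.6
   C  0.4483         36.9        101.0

T = 362.7 K

Dew-point temperature: Σzᵢ·P/Pᵢˢᵃᵗ(T) = 1. Interpolate ln Pᵢˢᵃᵗ = aᵢ + bᵢ/T.
  T = 331.2 K: ΣzᵢP/Pᵢˢᵃᵗ = 2.6817
  T = 365.4 K: ΣzᵢP/Pᵢˢᵃᵗ = 0.9273
  T = 348.3 K: ΣzᵢP/Pᵢˢᵃᵗ = 1.5338
  T = 356.9 K: ΣzᵢP/Pᵢˢᵃᵗ = 1.1833
  T = 361.1 K: ΣzᵢP/Pᵢˢᵃᵗ = 1.0474
  T = 363.2 K: ΣzᵢP/Pᵢˢᵃᵗ = 0.9865
Interpolating between 361.1 K and 363.2 K gives T ≈ 362.7 K.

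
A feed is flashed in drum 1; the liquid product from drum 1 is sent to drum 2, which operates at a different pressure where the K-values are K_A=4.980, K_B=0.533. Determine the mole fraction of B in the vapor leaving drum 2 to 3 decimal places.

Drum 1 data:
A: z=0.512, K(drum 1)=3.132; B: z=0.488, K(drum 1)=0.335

y_B (drum 2) = 0.477

Drum 1:
Let ψ₁ = V/F and solve Σ zᵢ(Kᵢ−1)/(1+ψ₁(Kᵢ−1)) = 0.
Feasibility: ΣzᵢKᵢ = 1.767, Σzᵢ/Kᵢ = 1.620 — both > 1, two phases present.
Binary case is linear: z₁(K₁−1)(1+ψ₁(K₂−1)) + z₂(K₂−1)(1+ψ₁(K₁−1)) = 0
⇒ ψ₁ = [z₁(K₁−1)+z₂(K₂−1)] / [−(K₁−1)(K₂−1)] = 0.7671/1.4178 = 0.541
Drum-1 compositions:
  A: x = 0.238, y = 0.745
  B: x = 0.762, y = 0.255
Drum-2 feed = drum-1 liquid: z₂ = (0.2378, 0.7622).
Drum 2:
Let ψ₂ = V/F and solve Σ zᵢ(Kᵢ−1)/(1+ψ₂(Kᵢ−1)) = 0.
Feasibility: ΣzᵢKᵢ = 1.590, Σzᵢ/Kᵢ = 1.478 — both > 1, two phases present.
Binary case is linear: z₁(K₁−1)(1+ψ₂(K₂−1)) + z₂(K₂−1)(1+ψ₂(K₁−1)) = 0
⇒ ψ₂ = [z₁(K₁−1)+z₂(K₂−1)] / [−(K₁−1)(K₂−1)] = 0.5903/1.8587 = 0.318
  A: x = 0.105, y = 0.523
  B: x = 0.895, y = 0.477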